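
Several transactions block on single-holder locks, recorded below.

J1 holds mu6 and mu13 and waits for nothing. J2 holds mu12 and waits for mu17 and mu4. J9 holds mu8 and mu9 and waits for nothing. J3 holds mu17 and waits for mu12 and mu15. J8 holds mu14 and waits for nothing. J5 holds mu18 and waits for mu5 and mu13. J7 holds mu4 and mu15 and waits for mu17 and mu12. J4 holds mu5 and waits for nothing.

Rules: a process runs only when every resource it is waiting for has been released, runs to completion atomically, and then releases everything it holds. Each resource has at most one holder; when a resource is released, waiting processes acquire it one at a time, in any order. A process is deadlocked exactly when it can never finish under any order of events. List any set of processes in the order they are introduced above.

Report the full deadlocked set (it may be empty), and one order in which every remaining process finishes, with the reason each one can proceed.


Deadlocked set: J2, J3 and J7.
Key observation: the wait chain closes on itself along J2 -> J3 -> J2; J7 is caught in further circular waits.
One completion order for the rest: J1, J8, J4, J5, J9.
Step-by-step check:
  J1: no waits; runs immediately, freeing mu6 and mu13
  J8: no waits; runs immediately, freeing mu14
  J4: no waits; runs immediately, freeing mu5
  J5: everything it awaited (mu5 and mu13) is free; runs, freeing mu18
  J9: no waits; runs immediately, freeing mu8 and mu9


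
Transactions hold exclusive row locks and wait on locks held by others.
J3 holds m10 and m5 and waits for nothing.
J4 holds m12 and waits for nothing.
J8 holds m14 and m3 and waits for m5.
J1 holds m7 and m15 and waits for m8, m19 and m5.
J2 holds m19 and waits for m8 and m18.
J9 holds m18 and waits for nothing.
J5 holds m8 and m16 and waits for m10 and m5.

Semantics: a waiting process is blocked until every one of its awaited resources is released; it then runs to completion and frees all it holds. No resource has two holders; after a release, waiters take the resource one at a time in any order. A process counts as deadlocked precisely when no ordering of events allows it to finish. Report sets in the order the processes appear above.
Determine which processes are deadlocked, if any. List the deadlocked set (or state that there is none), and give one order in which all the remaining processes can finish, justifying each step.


Nothing here is deadlocked.
Key observation: every chain of waits terminates; starting from the processes that wait on nothing, all the rest unlock in turn.
One completion order for the rest: J4, J9, J3, J5, J2, J8, J1.
Walking it through:
  run J4 (it waits on nothing); releases m12
  run J9 (it waits on nothing); releases m18
  run J3 (it waits on nothing); releases m10 and m5
  run J5 (all its waits — m10 and m5 — are resolved); releases m8 and m16
  run J2 (all its waits — m8 and m18 — are resolved); releases m19
  run J8 (all its waits — m5 — are resolved); releases m14 and m3
  run J1 (all its waits — m8, m19 and m5 — are resolved); releases m7 and m15


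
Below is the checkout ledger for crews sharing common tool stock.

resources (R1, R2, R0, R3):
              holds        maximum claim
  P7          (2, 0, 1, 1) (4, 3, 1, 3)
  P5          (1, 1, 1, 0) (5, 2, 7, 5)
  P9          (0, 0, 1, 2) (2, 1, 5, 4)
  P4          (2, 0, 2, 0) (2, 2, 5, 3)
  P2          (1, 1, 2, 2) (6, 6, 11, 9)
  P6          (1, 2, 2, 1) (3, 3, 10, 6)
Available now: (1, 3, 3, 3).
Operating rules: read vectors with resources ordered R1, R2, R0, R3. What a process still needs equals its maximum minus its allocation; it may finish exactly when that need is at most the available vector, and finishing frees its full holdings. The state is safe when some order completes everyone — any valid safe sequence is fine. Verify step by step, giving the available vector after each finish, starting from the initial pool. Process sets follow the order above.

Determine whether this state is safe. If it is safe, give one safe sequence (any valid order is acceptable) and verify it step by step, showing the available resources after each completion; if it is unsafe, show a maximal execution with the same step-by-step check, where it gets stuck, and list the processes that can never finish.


SAFE. One safe sequence: P4, P9, P7, P5, P6, P2.
Key observation: at P4 the run first touches a limit — (0, 2, 3, 3) against (1, 3, 3, 3), exact on a resource it actually requests.
Step-by-step check:
  pool = (1, 3, 3, 3)
  run P4 (needs (0, 2, 3, 3), free (1, 3, 3, 3)); after release of (2, 0, 2, 0) the pool is (3, 3, 5, 3)
  run P9 (needs (2, 1, 4, 2), free (3, 3, 5, 3)); after release of (0, 0, 1, 2) the pool is (3, 3, 6, 5)
  run P7 (needs (2, 3, 0, 2), free (3, 3, 6, 5)); after release of (2, 0, 1, 1) the pool is (5, 3, 7, 6)
  run P5 (needs (4, 1, 6, 5), free (5, 3, 7, 6)); after release of (1, 1, 1, 0) the pool is (6, 4, 8, 6)
  run P6 (needs (2, 1, 8, 5), free (6, 4, 8, 6)); after release of (1, 2, 2, 1) the pool is (7, 6, 10, 7)
  run P2 (needs (5, 5, 9, 7), free (7, 6, 10, 7)); after release of (1, 1, 2, 2) the pool is (8, 7, 12, 9)


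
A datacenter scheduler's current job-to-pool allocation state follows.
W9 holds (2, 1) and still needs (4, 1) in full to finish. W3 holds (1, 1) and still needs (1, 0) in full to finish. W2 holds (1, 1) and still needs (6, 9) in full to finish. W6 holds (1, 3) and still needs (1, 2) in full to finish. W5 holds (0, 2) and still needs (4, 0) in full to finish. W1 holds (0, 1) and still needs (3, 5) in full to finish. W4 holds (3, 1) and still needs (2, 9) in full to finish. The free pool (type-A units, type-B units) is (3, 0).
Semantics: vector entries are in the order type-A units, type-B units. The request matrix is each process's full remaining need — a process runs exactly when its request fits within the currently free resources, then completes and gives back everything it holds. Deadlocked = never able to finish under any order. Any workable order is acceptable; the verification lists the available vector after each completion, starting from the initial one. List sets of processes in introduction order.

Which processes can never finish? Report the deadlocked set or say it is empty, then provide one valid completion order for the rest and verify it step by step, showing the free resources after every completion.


The deadlocked set is W2 and W4.
Key observation: the wall is type-B units: completing W3, W5, W6, W1, W9 brings the pool only to (7, 8), and all the rest need more.
The rest can finish in the order W3, W5, W6, W1, W9. Check, step by step:
  pool = (3, 0)
  W3: need (1, 0) fits (3, 0); releases (1, 1), pool now (4, 1)
  W5: need (4, 0) fits (4, 1); releases (0, 2), pool now (4, 3)
  W6: need (1, 2) fits (4, 3); releases (1, 3), pool now (5, 6)
  W1: need (3, 5) fits (5, 6); releases (0, 1), pool now (5, 7)
  W9: need (4, 1) fits (5, 7); releases (2, 1), pool now (7, 8)
The stuck group stays short no matter what:
  W2 cannot run: need (6, 9) vs free (7, 8) (insufficient type-B units)
  W4 cannot run: need (2, 9) vs free (7, 8) (insufficient type-B units)


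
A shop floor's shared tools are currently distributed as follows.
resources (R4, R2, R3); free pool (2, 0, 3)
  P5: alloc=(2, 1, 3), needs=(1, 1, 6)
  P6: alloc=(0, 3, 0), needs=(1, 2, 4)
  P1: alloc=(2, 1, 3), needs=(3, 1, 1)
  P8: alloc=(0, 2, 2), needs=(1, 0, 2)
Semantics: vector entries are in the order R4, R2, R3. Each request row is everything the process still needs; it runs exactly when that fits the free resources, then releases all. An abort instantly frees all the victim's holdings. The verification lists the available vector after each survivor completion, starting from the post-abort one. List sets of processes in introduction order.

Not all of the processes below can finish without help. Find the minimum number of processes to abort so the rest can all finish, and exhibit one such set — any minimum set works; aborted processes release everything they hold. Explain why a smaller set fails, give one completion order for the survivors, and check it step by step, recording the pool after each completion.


The answer: abort P5.
Key observation: P1 had no path to completion before; after the abort of P5 ((2, 1, 3) returned), step 2 is where it fits.
Why nothing smaller works: aborting no one leaves the state deadlocked as given.
The survivors complete as P8, P1, P6. Step-by-step check (starting from the post-abort pool):
  pool = (4, 1, 6)
  run P8 (needs (1, 0, 2), free (4, 1, 6)); after release of (0, 2, 2) the pool is (4, 3, 8)
  run P1 (needs (3, 1, 1), free (4, 3, 8)); after release of (2, 1, 3) the pool is (6, 4, 11)
  run P6 (needs (1, 2, 4), free (6, 4, 11)); after release of (0, 3, 0) the pool is (6, 7, 11)


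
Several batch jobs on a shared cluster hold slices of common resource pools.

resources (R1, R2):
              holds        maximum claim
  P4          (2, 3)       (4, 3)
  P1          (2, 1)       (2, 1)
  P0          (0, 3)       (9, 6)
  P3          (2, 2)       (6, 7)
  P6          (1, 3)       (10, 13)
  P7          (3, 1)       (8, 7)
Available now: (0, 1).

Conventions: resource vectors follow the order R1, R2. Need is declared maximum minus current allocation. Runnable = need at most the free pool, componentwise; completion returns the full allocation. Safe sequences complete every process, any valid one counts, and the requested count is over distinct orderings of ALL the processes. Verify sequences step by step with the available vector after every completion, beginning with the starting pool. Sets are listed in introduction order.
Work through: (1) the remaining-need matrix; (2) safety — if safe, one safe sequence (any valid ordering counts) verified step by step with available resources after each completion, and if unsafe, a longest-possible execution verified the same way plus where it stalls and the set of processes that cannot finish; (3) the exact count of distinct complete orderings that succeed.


(1) Need matrix, components ordered R1, R2:
  P4: (2, 0)
  P1: (0, 0)
  P0: (9, 3)
  P3: (4, 5)
  P6: (9, 10)
  P7: (5, 6)
(2) SAFE — a valid safe sequence is P1, P4, P3, P7, P0, P6.
Key observation: P4 marks the first exact bind of the order: its need (2, 0) fits the free (2, 2) with zero slack on a requested resource.
Check, step by step:
  pool = (0, 1)
  P1: need (0, 0) fits (0, 1); releases (2, 1), pool now (2, 2)
  P4: need (2, 0) fits (2, 2); releases (2, 3), pool now (4, 5)
  P3: need (4, 5) fits (4, 5); releases (2, 2), pool now (6, 7)
  P7: need (5, 6) fits (6, 7); releases (3, 1), pool now (9, 8)
  P0: need (9, 3) fits (9, 8); releases (0, 3), pool now (9, 11)
  P6: need (9, 10) fits (9, 11); releases (1, 3), pool now (10, 14)
(3) Precisely 1 of the possible complete orderings is a safe sequence.


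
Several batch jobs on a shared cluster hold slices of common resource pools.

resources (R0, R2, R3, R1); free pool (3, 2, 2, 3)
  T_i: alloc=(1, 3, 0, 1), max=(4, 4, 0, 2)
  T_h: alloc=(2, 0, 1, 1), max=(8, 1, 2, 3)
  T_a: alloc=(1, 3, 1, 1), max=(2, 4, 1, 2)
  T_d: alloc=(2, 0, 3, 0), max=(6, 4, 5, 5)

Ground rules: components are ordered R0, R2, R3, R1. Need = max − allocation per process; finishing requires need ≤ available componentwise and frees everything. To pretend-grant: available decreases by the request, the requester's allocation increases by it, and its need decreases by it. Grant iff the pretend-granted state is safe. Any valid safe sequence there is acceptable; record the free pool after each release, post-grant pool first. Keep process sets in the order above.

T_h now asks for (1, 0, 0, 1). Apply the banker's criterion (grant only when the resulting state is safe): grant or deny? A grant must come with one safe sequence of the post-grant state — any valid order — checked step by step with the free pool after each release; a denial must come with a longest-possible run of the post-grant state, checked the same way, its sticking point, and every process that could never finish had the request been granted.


DENY. Granting would leave the state unsafe.
Key observation: after T_a, T_i the pool peaks at (4, 8, 3, 4), and each blocked process is short somewhere: T_h on R0; T_d on R1.
After a pretend grant, a maximal execution: T_a, T_i — then nothing else fits. Check, step by step:
  pool = (2, 2, 2, 2)
  T_a needs (1, 1, 0, 1) <= (2, 2, 2, 2) -> finishes; pool += (1, 3, 1, 1) = (3, 5, 3, 3)
  T_i needs (3, 1, 0, 1) <= (3, 5, 3, 3) -> finishes; pool += (1, 3, 0, 1) = (4, 8, 3, 4)
  T_h still needs (5, 1, 1, 1) but only (4, 8, 3, 4) is free — short on R0
  T_d still needs (4, 4, 2, 5) but only (4, 8, 3, 4) is free — short on R1
Had the request been granted, T_h and T_d could never finish.


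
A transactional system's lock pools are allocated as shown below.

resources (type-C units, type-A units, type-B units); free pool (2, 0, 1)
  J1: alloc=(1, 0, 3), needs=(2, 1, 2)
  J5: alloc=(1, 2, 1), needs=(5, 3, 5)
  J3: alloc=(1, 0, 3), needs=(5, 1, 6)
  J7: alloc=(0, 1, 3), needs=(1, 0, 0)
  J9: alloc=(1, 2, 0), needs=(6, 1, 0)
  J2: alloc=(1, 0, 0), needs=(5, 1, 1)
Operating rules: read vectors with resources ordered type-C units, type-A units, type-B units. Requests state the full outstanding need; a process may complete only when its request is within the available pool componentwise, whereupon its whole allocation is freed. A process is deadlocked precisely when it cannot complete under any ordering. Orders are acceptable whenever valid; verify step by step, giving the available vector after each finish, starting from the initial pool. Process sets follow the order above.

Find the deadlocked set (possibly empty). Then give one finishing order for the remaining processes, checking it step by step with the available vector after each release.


Deadlocked: J5, J3, J9 and J2.
Key observation: the wall is type-C units: completing J7, J1 brings the pool only to (3, 1, 7), and all the rest need more.
The rest can finish in the order J7, J1. Walking it through:
  pool = (2, 0, 1)
  J7: need (1, 0, 0) fits (2, 0, 1); releases (0, 1, 3), pool now (2, 1, 4)
  J1: need (2, 1, 2) fits (2, 1, 4); releases (1, 0, 3), pool now (3, 1, 7)
The blocked processes can never fit:
  J5 still needs (5, 3, 5) but only (3, 1, 7) is free — short on type-C units and type-A units
  J3 still needs (5, 1, 6) but only (3, 1, 7) is free — short on type-C units
  J9 still needs (6, 1, 0) but only (3, 1, 7) is free — short on type-C units
  J2 still needs (5, 1, 1) but only (3, 1, 7) is free — short on type-C units


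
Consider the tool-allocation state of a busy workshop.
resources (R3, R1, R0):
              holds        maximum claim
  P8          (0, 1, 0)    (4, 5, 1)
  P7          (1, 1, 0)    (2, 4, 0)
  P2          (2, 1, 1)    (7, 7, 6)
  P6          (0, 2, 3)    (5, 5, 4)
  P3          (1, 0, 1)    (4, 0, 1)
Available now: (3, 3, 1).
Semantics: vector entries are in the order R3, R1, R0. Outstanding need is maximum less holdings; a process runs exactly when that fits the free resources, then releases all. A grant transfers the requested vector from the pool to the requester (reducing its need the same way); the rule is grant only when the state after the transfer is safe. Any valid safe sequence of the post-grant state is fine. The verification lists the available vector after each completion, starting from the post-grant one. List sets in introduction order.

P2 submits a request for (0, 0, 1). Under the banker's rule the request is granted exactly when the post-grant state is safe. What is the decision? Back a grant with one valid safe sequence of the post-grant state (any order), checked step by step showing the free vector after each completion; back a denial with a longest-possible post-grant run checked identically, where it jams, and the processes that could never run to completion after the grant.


GRANT — the state after the grant stays safe, e.g. via P7, P3, P6, P8, P2.
Key observation: (3, 3, 0) free after granting still covers P7 first, and each release covers the next.
Step-by-step check of the post-grant state:
  pool = (3, 3, 0)
  P7: need (1, 3, 0) fits (3, 3, 0); releases (1, 1, 0), pool now (4, 4, 0)
  P3: need (3, 0, 0) fits (4, 4, 0); releases (1, 0, 1), pool now (5, 4, 1)
  P6: need (5, 3, 1) fits (5, 4, 1); releases (0, 2, 3), pool now (5, 6, 4)
  P8: need (4, 4, 1) fits (5, 6, 4); releases (0, 1, 0), pool now (5, 7, 4)
  P2: need (5, 6, 4) fits (5, 7, 4); releases (2, 1, 2), pool now (7, 8, 6)


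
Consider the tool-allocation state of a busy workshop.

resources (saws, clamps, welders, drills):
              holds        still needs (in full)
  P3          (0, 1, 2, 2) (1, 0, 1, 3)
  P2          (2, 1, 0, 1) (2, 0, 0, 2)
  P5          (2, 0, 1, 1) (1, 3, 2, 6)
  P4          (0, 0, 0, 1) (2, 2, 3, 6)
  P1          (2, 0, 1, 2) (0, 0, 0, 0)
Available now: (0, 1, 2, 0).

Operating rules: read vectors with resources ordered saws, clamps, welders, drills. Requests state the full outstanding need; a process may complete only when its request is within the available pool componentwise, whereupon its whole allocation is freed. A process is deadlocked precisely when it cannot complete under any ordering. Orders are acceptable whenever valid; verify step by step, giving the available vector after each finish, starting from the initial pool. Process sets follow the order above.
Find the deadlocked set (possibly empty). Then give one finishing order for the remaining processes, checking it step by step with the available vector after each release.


The deadlocked set is P5 and P4.
Key observation: once P1, P2, P3 finish, the pool peaks at (4, 3, 5, 5) — and every remaining process still needs more drills than that.
The rest can finish in the order P1, P2, P3. Walking it through:
  pool = (0, 1, 2, 0)
  P1: need (0, 0, 0, 0) fits (0, 1, 2, 0); releases (2, 0, 1, 2), pool now (2, 1, 3, 2)
  P2: need (2, 0, 0, 2) fits (2, 1, 3, 2); releases (2, 1, 0, 1), pool now (4, 2, 3, 3)
  P3: need (1, 0, 1, 3) fits (4, 2, 3, 3); releases (0, 1, 2, 2), pool now (4, 3, 5, 5)
None of the blocked processes ever fits:
  blocked: P5 wants (1, 3, 2, 6), pool (4, 3, 5, 5) — not enough drills
  blocked: P4 wants (2, 2, 3, 6), pool (4, 3, 5, 5) — not enough drills


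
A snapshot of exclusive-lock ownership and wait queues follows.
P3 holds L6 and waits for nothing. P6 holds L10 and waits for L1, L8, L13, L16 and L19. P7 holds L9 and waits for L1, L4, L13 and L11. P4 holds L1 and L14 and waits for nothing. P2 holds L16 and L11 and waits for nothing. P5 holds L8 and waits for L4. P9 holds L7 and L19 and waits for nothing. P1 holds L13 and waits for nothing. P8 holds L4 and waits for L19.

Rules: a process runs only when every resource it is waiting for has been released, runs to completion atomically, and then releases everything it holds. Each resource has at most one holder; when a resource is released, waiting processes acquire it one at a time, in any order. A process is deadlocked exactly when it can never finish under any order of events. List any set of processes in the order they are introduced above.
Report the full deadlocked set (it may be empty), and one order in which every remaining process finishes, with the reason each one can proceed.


No process is deadlocked.
Key observation: the waits form no ring: some process can always run, and its releases unblock the others one by one.
One completion order for the rest: P9, P1, P8, P5, P3, P4, P2, P6, P7.
Step-by-step check:
  P9 waits on nothing -> runs at once and releases L7 and L19
  P1 waits on nothing -> runs at once and releases L13
  run P8 (all its waits — L19 — are resolved); releases L4
  run P5 (all its waits — L4 — are resolved); releases L8
  P3 waits on nothing -> runs at once and releases L6
  P4 waits on nothing -> runs at once and releases L1 and L14
  P2 waits on nothing -> runs at once and releases L16 and L11
  run P6 (all its waits — L1, L8, L13, L16 and L19 — are resolved); releases L10
  run P7 (all its waits — L1, L4, L13 and L11 — are resolved); releases L9


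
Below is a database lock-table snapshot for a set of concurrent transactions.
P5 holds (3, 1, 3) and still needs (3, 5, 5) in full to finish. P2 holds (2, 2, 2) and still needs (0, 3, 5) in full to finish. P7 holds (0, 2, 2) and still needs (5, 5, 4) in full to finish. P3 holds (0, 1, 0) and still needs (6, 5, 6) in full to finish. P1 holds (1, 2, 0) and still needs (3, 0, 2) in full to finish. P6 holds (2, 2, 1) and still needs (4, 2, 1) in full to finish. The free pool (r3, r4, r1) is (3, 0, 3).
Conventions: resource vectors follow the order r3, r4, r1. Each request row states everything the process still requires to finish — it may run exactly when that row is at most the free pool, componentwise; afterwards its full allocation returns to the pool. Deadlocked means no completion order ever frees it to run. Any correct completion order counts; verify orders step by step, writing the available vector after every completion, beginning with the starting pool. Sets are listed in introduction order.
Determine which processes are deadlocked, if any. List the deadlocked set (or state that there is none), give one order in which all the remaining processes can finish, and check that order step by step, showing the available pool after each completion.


Deadlocked: P5, P2, P7 and P3.
Key observation: after P1, P6 the pool peaks at (6, 4, 4), and each blocked process is short somewhere: P5 on r4, r1; P2 on r1; P7 on r4; P3 on r4, r1.
A valid finishing order for the others: P1, P6. Check, step by step:
  pool = (3, 0, 3)
  P1: need (3, 0, 2) fits (3, 0, 3); releases (1, 2, 0), pool now (4, 2, 3)
  P6: need (4, 2, 1) fits (4, 2, 3); releases (2, 2, 1), pool now (6, 4, 4)
The stuck group stays short no matter what:
  P5 cannot run: need (3, 5, 5) vs free (6, 4, 4) (insufficient r4 and r1)
  P2 cannot run: need (0, 3, 5) vs free (6, 4, 4) (insufficient r1)
  P7 cannot run: need (5, 5, 4) vs free (6, 4, 4) (insufficient r4)
  P3 cannot run: need (6, 5, 6) vs free (6, 4, 4) (insufficient r4 and r1)


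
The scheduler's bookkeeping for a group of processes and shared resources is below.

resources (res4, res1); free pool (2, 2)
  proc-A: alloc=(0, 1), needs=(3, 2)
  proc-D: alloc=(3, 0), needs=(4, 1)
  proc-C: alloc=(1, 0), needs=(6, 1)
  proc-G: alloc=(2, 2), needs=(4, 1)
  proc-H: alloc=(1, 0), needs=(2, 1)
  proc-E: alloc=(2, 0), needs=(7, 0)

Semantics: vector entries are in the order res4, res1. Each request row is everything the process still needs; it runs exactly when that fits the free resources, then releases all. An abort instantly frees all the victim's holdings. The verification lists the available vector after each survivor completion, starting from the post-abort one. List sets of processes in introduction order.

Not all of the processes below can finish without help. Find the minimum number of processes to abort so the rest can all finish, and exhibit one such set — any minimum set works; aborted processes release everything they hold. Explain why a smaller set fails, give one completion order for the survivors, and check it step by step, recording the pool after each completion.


Minimum abort set: proc-E.
Key observation: the deadlocked proc-G becomes finishable only because proc-E released (2, 0); it completes at step 3 below.
Minimality: the empty abort set fails — the state is deadlocked as it stands.
Survivors finish in the order: proc-A, proc-H, proc-G, proc-D, proc-C. Step-by-step check (pool after the aborts first):
  pool = (4, 2)
  run proc-A (needs (3, 2), free (4, 2)); after release of (0, 1) the pool is (4, 3)
  run proc-H (needs (2, 1), free (4, 3)); after release of (1, 0) the pool is (5, 3)
  run proc-G (needs (4, 1), free (5, 3)); after release of (2, 2) the pool is (7, 5)
  run proc-D (needs (4, 1), free (7, 5)); after release of (3, 0) the pool is (10, 5)
  run proc-C (needs (6, 1), free (10, 5)); after release of (1, 0) the pool is (11, 5)


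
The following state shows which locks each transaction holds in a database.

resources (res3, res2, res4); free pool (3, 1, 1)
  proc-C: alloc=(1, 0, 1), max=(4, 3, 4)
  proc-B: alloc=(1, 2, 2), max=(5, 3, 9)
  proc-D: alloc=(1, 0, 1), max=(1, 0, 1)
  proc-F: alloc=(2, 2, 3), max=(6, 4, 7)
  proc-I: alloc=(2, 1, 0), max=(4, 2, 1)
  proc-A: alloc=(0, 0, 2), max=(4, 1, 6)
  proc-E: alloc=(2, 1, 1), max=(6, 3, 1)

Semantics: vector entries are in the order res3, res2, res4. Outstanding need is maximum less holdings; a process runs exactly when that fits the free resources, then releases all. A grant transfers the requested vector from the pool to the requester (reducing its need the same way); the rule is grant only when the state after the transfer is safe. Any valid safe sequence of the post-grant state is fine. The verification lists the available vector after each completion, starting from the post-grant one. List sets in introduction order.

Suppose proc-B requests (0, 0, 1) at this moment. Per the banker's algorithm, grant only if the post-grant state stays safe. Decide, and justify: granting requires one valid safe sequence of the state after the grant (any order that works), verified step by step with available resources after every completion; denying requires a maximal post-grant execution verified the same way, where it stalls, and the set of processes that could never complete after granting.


DENY — the pretend-granted state is unsafe.
Key observation: proc-D, proc-I, proc-E can finish, but then (8, 3, 2) is all there is, and the blocked group's res4 demands exceed it.
Pretend the grant happened; the run proc-D, proc-I, proc-E goes as far as possible. Walking it through:
  pool = (3, 1, 0)
  proc-D: need (0, 0, 0) fits (3, 1, 0); releases (1, 0, 1), pool now (4, 1, 1)
  proc-I: need (2, 1, 1) fits (4, 1, 1); releases (2, 1, 0), pool now (6, 2, 1)
  proc-E: need (4, 2, 0) fits (6, 2, 1); releases (2, 1, 1), pool now (8, 3, 2)
  blocked: proc-C wants (3, 3, 3), pool (8, 3, 2) — not enough res4
  blocked: proc-B wants (4, 1, 6), pool (8, 3, 2) — not enough res4
  blocked: proc-F wants (4, 2, 4), pool (8, 3, 2) — not enough res4
  blocked: proc-A wants (4, 1, 4), pool (8, 3, 2) — not enough res4
Processes that could never finish after the grant: proc-C, proc-B, proc-F and proc-A.


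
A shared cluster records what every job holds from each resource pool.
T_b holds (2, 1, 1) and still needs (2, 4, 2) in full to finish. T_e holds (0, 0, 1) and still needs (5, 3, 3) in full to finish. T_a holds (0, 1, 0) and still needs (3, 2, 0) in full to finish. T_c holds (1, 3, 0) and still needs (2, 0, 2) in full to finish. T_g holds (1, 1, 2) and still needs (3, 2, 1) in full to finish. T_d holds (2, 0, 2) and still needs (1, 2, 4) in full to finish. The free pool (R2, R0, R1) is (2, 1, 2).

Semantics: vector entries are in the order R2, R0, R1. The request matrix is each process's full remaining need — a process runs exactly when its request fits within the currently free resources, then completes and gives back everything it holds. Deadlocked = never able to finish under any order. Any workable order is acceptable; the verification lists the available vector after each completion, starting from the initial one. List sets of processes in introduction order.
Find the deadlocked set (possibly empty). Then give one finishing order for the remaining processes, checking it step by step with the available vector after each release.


The deadlocked set is empty.
Key observation: T_c fits the free pool immediately, and its release cascades until everyone finishes.
A valid finishing order for the others: T_c, T_g, T_d, T_e, T_a, T_b. Step-by-step check:
  pool = (2, 1, 2)
  T_c needs (2, 0, 2) <= (2, 1, 2) -> finishes; pool += (1, 3, 0) = (3, 4, 2)
  T_g needs (3, 2, 1) <= (3, 4, 2) -> finishes; pool += (1, 1, 2) = (4, 5, 4)
  T_d needs (1, 2, 4) <= (4, 5, 4) -> finishes; pool += (2, 0, 2) = (6, 5, 6)
  T_e needs (5, 3, 3) <= (6, 5, 6) -> finishes; pool += (0, 0, 1) = (6, 5, 7)
  T_a needs (3, 2, 0) <= (6, 5, 7) -> finishes; pool += (0, 1, 0) = (6, 6, 7)
  T_b needs (2, 4, 2) <= (6, 6, 7) -> finishes; pool += (2, 1, 1) = (8, 7, 8)


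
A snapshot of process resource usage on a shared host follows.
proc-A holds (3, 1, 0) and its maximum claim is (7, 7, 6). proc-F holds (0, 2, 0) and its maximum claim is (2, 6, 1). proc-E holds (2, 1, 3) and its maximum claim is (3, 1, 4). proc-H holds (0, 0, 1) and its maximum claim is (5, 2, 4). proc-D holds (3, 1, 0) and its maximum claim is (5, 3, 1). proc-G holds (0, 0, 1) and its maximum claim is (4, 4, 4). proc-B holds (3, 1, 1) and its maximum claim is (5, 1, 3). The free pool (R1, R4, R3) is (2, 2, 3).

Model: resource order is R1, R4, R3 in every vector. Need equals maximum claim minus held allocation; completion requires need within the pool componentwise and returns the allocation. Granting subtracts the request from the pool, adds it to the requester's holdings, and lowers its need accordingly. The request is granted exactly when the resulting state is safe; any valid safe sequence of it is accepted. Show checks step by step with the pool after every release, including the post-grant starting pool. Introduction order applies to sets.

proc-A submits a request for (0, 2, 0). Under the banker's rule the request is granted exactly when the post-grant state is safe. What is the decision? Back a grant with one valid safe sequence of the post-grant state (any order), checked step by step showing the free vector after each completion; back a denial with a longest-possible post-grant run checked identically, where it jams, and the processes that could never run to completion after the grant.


DENY. Granting would leave the state unsafe.
Key observation: the pool after proc-B, proc-E, proc-H, proc-D is (10, 3, 8); every surviving request exceeds it in R4, so progress ends there.
After a pretend grant, a maximal execution: proc-B, proc-E, proc-H, proc-D — then nothing else fits. Check, step by step:
  pool = (2, 0, 3)
  proc-B: need (2, 0, 2) fits (2, 0, 3); releases (3, 1, 1), pool now (5, 1, 4)
  proc-E: need (1, 0, 1) fits (5, 1, 4); releases (2, 1, 3), pool now (7, 2, 7)
  proc-H: need (5, 2, 3) fits (7, 2, 7); releases (0, 0, 1), pool now (7, 2, 8)
  proc-D: need (2, 2, 1) fits (7, 2, 8); releases (3, 1, 0), pool now (10, 3, 8)
  proc-A cannot run: need (4, 4, 6) vs free (10, 3, 8) (insufficient R4)
  proc-F cannot run: need (2, 4, 1) vs free (10, 3, 8) (insufficient R4)
  proc-G cannot run: need (4, 4, 3) vs free (10, 3, 8) (insufficient R4)
Post-grant, the permanently blocked set is proc-A, proc-F and proc-G.


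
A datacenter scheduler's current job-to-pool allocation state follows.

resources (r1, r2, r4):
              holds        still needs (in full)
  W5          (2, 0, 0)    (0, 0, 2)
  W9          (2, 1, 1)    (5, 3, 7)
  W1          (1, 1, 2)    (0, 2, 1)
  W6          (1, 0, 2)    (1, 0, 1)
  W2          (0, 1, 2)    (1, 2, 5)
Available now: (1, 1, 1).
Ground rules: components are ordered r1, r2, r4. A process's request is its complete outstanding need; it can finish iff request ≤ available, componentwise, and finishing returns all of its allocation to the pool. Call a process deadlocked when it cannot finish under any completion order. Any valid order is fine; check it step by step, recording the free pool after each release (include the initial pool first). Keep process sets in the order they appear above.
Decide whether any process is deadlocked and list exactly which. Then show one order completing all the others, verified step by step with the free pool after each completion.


Deadlocked: W9, W1 and W2.
Key observation: even finishing W6, W5 leaves just (4, 1, 3) free — too little r2 for any of the remaining processes.
A valid finishing order for the others: W6, W5. Walking it through:
  pool = (1, 1, 1)
  W6: need (1, 0, 1) fits (1, 1, 1); releases (1, 0, 2), pool now (2, 1, 3)
  W5: need (0, 0, 2) fits (2, 1, 3); releases (2, 0, 0), pool now (4, 1, 3)
None of the blocked processes ever fits:
  W9 cannot run: need (5, 3, 7) vs free (4, 1, 3) (insufficient r1, r2 and r4)
  W1 cannot run: need (0, 2, 1) vs free (4, 1, 3) (insufficient r2)
  W2 cannot run: need (1, 2, 5) vs free (4, 1, 3) (insufficient r2 and r4)


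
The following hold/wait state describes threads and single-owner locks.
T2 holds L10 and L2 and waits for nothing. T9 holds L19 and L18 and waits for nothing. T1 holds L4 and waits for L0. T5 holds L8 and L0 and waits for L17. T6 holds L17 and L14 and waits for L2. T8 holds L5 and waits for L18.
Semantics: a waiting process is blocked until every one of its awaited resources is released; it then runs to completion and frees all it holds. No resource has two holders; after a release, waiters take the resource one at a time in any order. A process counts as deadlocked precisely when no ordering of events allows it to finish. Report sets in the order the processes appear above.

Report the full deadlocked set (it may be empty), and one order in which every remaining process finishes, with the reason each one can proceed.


The deadlocked set is empty.
Key observation: the wait graph is acyclic; completion cascades from the unblocked processes through everyone else.
One completion order for the rest: T2, T9, T8, T6, T5, T1.
Step-by-step check:
  T2 waits on nothing -> runs at once and releases L10 and L2
  T9 waits on nothing -> runs at once and releases L19 and L18
  T8: everything it awaited (L18) is free; runs, freeing L5
  T6: everything it awaited (L2) is free; runs, freeing L17 and L14
  T5: everything it awaited (L17) is free; runs, freeing L8 and L0
  T1: everything it awaited (L0) is free; runs, freeing L4


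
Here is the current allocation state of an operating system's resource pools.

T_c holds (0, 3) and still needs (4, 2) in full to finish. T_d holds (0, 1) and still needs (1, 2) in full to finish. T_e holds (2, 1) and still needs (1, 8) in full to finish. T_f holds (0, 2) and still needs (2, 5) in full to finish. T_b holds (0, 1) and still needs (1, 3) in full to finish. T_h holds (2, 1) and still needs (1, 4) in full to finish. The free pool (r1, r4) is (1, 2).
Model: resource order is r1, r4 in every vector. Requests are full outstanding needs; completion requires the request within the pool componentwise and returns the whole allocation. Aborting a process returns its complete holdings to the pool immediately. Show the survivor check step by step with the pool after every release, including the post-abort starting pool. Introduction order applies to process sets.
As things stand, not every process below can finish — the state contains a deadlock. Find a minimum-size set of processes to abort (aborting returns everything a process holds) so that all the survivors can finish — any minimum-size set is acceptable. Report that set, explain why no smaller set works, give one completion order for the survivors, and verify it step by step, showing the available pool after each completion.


Minimum abort set: T_c.
Key observation: T_e had no path to completion before; after the abort of T_c ((0, 3) returned), step 5 is where it fits.
No smaller set exists: with zero aborts the deadlock remains.
One survivor order: T_h, T_f, T_b, T_d, T_e. Check, step by step (post-abort pool first):
  pool = (1, 5)
  T_h needs (1, 4) <= (1, 5) -> finishes; pool += (2, 1) = (3, 6)
  T_f needs (2, 5) <= (3, 6) -> finishes; pool += (0, 2) = (3, 8)
  T_b needs (1, 3) <= (3, 8) -> finishes; pool += (0, 1) = (3, 9)
  T_d needs (1, 2) <= (3, 9) -> finishes; pool += (0, 1) = (3, 10)
  T_e needs (1, 8) <= (3, 10) -> finishes; pool += (2, 1) = (5, 11)


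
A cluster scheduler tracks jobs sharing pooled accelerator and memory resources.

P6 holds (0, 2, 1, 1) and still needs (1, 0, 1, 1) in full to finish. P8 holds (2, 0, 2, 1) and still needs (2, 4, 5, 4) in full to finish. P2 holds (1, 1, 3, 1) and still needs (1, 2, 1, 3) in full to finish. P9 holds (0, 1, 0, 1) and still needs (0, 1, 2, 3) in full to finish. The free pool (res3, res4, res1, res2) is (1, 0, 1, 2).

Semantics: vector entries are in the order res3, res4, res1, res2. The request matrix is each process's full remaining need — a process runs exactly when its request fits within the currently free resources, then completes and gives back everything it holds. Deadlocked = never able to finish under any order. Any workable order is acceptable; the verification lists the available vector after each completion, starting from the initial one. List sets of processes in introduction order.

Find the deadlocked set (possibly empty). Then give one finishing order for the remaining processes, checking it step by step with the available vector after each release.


The deadlocked set is empty.
Key observation: the pool covers P6 at once, and every later process fits after earlier releases.
One completion order for the rest: P6, P2, P9, P8. Walking it through:
  pool = (1, 0, 1, 2)
  P6 needs (1, 0, 1, 1) <= (1, 0, 1, 2) -> finishes; pool += (0, 2, 1, 1) = (1, 2, 2, 3)
  P2 needs (1, 2, 1, 3) <= (1, 2, 2, 3) -> finishes; pool += (1, 1, 3, 1) = (2, 3, 5, 4)
  P9 needs (0, 1, 2, 3) <= (2, 3, 5, 4) -> finishes; pool += (0, 1, 0, 1) = (2, 4, 5, 5)
  P8 needs (2, 4, 5, 4) <= (2, 4, 5, 5) -> finishes; pool += (2, 0, 2, 1) = (4, 4, 7, 6)


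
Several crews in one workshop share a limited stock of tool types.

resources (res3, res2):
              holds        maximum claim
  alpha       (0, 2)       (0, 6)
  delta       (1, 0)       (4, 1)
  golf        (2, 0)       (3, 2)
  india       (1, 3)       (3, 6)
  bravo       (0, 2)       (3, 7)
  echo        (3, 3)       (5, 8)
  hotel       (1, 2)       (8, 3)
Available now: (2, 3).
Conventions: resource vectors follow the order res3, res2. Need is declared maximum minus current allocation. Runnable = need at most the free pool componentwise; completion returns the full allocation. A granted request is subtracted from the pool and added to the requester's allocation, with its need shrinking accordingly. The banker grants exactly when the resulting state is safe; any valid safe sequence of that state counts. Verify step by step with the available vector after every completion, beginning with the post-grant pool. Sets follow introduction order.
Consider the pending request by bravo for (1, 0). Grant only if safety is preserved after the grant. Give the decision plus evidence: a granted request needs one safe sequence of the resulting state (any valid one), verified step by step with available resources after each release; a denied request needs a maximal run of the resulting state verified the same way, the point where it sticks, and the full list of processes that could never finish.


GRANT — the state after the grant stays safe, e.g. via golf, india, bravo, echo, delta, hotel, alpha.
Key observation: even at the reduced pool (1, 3), golf fits immediately, so safety survives the grant.
Check on the post-grant state, step by step:
  pool = (1, 3)
  golf needs (1, 2) <= (1, 3) -> finishes; pool += (2, 0) = (3, 3)
  india needs (2, 3) <= (3, 3) -> finishes; pool += (1, 3) = (4, 6)
  bravo needs (2, 5) <= (4, 6) -> finishes; pool += (1, 2) = (5, 8)
  echo needs (2, 5) <= (5, 8) -> finishes; pool += (3, 3) = (8, 11)
  delta needs (3, 1) <= (8, 11) -> finishes; pool += (1, 0) = (9, 11)
  hotel needs (7, 1) <= (9, 11) -> finishes; pool += (1, 2) = (10, 13)
  alpha needs (0, 4) <= (10, 13) -> finishes; pool += (0, 2) = (10, 15)


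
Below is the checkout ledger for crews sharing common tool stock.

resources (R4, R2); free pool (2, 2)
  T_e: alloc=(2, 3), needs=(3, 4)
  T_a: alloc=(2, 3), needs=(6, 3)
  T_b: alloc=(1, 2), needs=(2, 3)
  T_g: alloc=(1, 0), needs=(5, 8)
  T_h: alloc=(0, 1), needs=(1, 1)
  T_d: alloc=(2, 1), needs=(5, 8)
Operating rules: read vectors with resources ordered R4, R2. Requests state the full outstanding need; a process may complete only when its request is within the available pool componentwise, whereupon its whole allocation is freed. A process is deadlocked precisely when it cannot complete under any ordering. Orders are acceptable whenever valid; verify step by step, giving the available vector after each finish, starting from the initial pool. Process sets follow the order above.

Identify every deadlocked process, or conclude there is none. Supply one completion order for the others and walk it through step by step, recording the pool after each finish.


Nothing here is deadlocked.
Key observation: the pool covers T_h at once, and every later process fits after earlier releases.
One completion order for the rest: T_h, T_b, T_e, T_g, T_d, T_a. Verifying each step:
  pool = (2, 2)
  T_h: need (1, 1) fits (2, 2); releases (0, 1), pool now (2, 3)
  T_b: need (2, 3) fits (2, 3); releases (1, 2), pool now (3, 5)
  T_e: need (3, 4) fits (3, 5); releases (2, 3), pool now (5, 8)
  T_g: need (5, 8) fits (5, 8); releases (1, 0), pool now (6, 8)
  T_d: need (5, 8) fits (6, 8); releases (2, 1), pool now (8, 9)
  T_a: need (6, 3) fits (8, 9); releases (2, 3), pool now (10, 12)
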